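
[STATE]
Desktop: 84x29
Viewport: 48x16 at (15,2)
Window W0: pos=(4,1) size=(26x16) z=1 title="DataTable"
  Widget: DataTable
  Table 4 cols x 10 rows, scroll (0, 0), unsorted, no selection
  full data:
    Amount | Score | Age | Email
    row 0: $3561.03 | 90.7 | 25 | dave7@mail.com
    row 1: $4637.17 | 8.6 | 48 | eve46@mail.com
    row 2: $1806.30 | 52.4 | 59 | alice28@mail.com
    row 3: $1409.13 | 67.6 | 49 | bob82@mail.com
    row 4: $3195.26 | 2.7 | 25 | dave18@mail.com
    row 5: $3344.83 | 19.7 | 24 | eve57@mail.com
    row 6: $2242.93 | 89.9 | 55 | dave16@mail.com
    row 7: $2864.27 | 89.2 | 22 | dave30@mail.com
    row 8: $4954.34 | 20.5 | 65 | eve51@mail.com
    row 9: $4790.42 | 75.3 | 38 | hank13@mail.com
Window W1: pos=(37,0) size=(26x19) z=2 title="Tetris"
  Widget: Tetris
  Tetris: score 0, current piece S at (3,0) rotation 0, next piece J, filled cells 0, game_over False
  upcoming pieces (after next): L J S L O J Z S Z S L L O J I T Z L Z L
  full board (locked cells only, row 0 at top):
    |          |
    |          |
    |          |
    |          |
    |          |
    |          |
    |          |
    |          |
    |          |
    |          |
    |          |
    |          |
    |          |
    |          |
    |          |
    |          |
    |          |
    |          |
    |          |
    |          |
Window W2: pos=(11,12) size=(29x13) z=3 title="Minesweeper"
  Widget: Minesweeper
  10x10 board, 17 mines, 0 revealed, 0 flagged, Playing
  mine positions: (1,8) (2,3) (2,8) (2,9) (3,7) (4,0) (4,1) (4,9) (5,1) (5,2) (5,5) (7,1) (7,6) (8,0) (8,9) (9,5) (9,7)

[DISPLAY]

              ┃       ┠────────────────────────┨
──────────────┨       ┃          │Next:        ┃
core│Age│Email┃       ┃          │█            ┃
────┼───┼─────┃       ┃          │███          ┃
0.7 │25 │dave7┃       ┃          │             ┃
.6  │48 │eve46┃       ┃          │             ┃
2.4 │59 │alice┃       ┃          │             ┃
7.6 │49 │bob82┃       ┃          │Score:       ┃
.7  │25 │dave1┃       ┃          │0            ┃
9.7 │24 │eve57┃       ┃          │             ┃
━━━━━━━━━━━━━━━━━━━━━━━━┓        │             ┃
nesweeper               ┃        │             ┃
────────────────────────┨        │             ┃
■■■■■■■                 ┃        │             ┃
■■■■■■■                 ┃        │             ┃
■■■■■■■                 ┃        │             ┃


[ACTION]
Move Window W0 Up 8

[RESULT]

──────────────┨       ┠────────────────────────┨
core│Age│Email┃       ┃          │Next:        ┃
────┼───┼─────┃       ┃          │█            ┃
0.7 │25 │dave7┃       ┃          │███          ┃
.6  │48 │eve46┃       ┃          │             ┃
2.4 │59 │alice┃       ┃          │             ┃
7.6 │49 │bob82┃       ┃          │             ┃
.7  │25 │dave1┃       ┃          │Score:       ┃
9.7 │24 │eve57┃       ┃          │0            ┃
9.9 │55 │dave1┃       ┃          │             ┃
━━━━━━━━━━━━━━━━━━━━━━━━┓        │             ┃
nesweeper               ┃        │             ┃
────────────────────────┨        │             ┃
■■■■■■■                 ┃        │             ┃
■■■■■■■                 ┃        │             ┃
■■■■■■■                 ┃        │             ┃


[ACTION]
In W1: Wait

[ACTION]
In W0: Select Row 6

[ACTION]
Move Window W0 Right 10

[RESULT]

──────────────────────┠────────────────────────┨
Amount  │Score│Age│Ema┃          │Next:        ┃
────────┼─────┼───┼───┃          │█            ┃
$3561.03│90.7 │25 │dav┃          │███          ┃
$4637.17│8.6  │48 │eve┃          │             ┃
$1806.30│52.4 │59 │ali┃          │             ┃
$1409.13│67.6 │49 │bob┃          │             ┃
$3195.26│2.7  │25 │dav┃          │Score:       ┃
$3344.83│19.7 │24 │eve┃          │0            ┃
>2242.93│89.9 │55 │dav┃          │             ┃
━━━━━━━━━━━━━━━━━━━━━━━━┓        │             ┃
nesweeper               ┃        │             ┃
────────────────────────┨        │             ┃
■■■■■■■                 ┃        │             ┃
■■■■■■■                 ┃        │             ┃
■■■■■■■                 ┃        │             ┃


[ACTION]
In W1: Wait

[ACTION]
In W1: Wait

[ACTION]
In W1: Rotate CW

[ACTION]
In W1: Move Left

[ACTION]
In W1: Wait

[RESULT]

──────────────────────┠────────────────────────┨
Amount  │Score│Age│Ema┃  ░░      │Next:        ┃
────────┼─────┼───┼───┃   ░      │█            ┃
$3561.03│90.7 │25 │dav┃          │███          ┃
$4637.17│8.6  │48 │eve┃          │             ┃
$1806.30│52.4 │59 │ali┃          │             ┃
$1409.13│67.6 │49 │bob┃          │             ┃
$3195.26│2.7  │25 │dav┃          │Score:       ┃
$3344.83│19.7 │24 │eve┃          │0            ┃
>2242.93│89.9 │55 │dav┃          │             ┃
━━━━━━━━━━━━━━━━━━━━━━━━┓        │             ┃
nesweeper               ┃        │             ┃
────────────────────────┨        │             ┃
■■■■■■■                 ┃        │             ┃
■■■■■■■                 ┃        │             ┃
■■■■■■■                 ┃        │             ┃


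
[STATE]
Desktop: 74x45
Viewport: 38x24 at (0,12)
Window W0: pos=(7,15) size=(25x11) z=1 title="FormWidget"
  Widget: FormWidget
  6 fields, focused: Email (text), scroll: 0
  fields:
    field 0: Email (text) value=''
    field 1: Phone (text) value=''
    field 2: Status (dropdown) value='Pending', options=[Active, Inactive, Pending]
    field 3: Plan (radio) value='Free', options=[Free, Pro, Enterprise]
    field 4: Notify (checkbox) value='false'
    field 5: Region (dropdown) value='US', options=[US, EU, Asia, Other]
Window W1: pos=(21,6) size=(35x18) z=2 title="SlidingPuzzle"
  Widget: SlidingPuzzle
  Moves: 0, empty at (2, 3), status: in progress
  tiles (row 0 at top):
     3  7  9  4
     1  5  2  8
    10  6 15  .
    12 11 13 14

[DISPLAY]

                     ┃│  1 │  5 │  2 │
                     ┃├────┼────┼────┼
                     ┃│ 10 │  6 │ 15 │
       ┏━━━━━━━━━━━━━┃├────┼────┼────┼
       ┃ FormWidget  ┃│ 12 │ 11 │ 13 │
       ┠─────────────┃└────┴────┴────┴
       ┃> Email:     ┃Moves: 0        
       ┃  Phone:     ┃                
       ┃  Status:    ┃                
       ┃  Plan:      ┃                
       ┃  Notify:    ┃                
       ┃  Region:    ┗━━━━━━━━━━━━━━━━
       ┃                       ┃      
       ┗━━━━━━━━━━━━━━━━━━━━━━━┛      
                                      
                                      
                                      
                                      
                                      
                                      
                                      
                                      
                                      
                                      


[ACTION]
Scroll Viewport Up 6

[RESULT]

                     ┏━━━━━━━━━━━━━━━━
                     ┃ SlidingPuzzle  
                     ┠────────────────
                     ┃┌────┬────┬────┬
                     ┃│  3 │  7 │  9 │
                     ┃├────┼────┼────┼
                     ┃│  1 │  5 │  2 │
                     ┃├────┼────┼────┼
                     ┃│ 10 │  6 │ 15 │
       ┏━━━━━━━━━━━━━┃├────┼────┼────┼
       ┃ FormWidget  ┃│ 12 │ 11 │ 13 │
       ┠─────────────┃└────┴────┴────┴
       ┃> Email:     ┃Moves: 0        
       ┃  Phone:     ┃                
       ┃  Status:    ┃                
       ┃  Plan:      ┃                
       ┃  Notify:    ┃                
       ┃  Region:    ┗━━━━━━━━━━━━━━━━
       ┃                       ┃      
       ┗━━━━━━━━━━━━━━━━━━━━━━━┛      
                                      
                                      
                                      
                                      


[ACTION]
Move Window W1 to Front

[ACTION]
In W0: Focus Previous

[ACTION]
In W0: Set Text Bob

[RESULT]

                     ┏━━━━━━━━━━━━━━━━
                     ┃ SlidingPuzzle  
                     ┠────────────────
                     ┃┌────┬────┬────┬
                     ┃│  3 │  7 │  9 │
                     ┃├────┼────┼────┼
                     ┃│  1 │  5 │  2 │
                     ┃├────┼────┼────┼
                     ┃│ 10 │  6 │ 15 │
       ┏━━━━━━━━━━━━━┃├────┼────┼────┼
       ┃ FormWidget  ┃│ 12 │ 11 │ 13 │
       ┠─────────────┃└────┴────┴────┴
       ┃  Email:     ┃Moves: 0        
       ┃  Phone:     ┃                
       ┃  Status:    ┃                
       ┃  Plan:      ┃                
       ┃  Notify:    ┃                
       ┃> Region:    ┗━━━━━━━━━━━━━━━━
       ┃                       ┃      
       ┗━━━━━━━━━━━━━━━━━━━━━━━┛      
                                      
                                      
                                      
                                      


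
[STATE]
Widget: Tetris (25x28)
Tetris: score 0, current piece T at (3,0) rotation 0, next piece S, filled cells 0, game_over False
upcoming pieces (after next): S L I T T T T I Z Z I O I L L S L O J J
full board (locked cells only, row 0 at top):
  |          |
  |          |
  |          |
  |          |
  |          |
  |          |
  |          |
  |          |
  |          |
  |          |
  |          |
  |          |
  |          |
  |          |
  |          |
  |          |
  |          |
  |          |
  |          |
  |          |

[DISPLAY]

    ▒     │Next:         
   ▒▒▒    │ ░░           
          │░░            
          │              
          │              
          │              
          │Score:        
          │0             
          │              
          │              
          │              
          │              
          │              
          │              
          │              
          │              
          │              
          │              
          │              
          │              
          │              
          │              
          │              
          │              
          │              
          │              
          │              
          │              


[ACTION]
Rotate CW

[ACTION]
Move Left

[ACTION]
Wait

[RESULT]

          │Next:         
  ▒       │ ░░           
  ▒▒      │░░            
  ▒       │              
          │              
          │              
          │Score:        
          │0             
          │              
          │              
          │              
          │              
          │              
          │              
          │              
          │              
          │              
          │              
          │              
          │              
          │              
          │              
          │              
          │              
          │              
          │              
          │              
          │              


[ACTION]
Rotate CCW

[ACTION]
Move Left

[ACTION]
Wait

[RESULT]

          │Next:         
          │ ░░           
  ▒       │░░            
 ▒▒▒      │              
          │              
          │              
          │Score:        
          │0             
          │              
          │              
          │              
          │              
          │              
          │              
          │              
          │              
          │              
          │              
          │              
          │              
          │              
          │              
          │              
          │              
          │              
          │              
          │              
          │              


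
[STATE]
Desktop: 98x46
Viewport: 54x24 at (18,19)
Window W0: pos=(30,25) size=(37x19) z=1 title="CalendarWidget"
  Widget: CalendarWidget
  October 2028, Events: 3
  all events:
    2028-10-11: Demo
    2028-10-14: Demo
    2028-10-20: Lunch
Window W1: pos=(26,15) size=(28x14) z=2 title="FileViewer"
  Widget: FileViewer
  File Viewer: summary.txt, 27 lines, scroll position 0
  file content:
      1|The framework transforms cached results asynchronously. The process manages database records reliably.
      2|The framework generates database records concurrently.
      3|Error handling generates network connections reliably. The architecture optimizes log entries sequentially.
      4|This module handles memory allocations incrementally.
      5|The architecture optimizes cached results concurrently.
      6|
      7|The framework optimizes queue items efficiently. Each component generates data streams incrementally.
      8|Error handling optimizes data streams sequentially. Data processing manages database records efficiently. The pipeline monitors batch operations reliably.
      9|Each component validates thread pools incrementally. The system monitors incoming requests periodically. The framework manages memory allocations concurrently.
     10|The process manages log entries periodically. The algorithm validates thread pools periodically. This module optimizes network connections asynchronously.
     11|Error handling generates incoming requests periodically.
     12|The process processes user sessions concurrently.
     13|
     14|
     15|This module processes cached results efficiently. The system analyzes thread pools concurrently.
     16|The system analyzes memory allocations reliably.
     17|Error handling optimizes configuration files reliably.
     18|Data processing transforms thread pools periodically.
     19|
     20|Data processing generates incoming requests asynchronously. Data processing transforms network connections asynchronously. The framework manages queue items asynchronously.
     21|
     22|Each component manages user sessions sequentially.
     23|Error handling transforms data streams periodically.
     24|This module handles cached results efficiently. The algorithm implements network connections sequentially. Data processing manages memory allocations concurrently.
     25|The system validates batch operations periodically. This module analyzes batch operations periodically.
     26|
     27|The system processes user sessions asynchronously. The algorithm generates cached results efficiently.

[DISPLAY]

        ┃The framework generates d█┃                  
        ┃Error handling generates ░┃                  
        ┃This module handles memor░┃                  
        ┃The architecture optimize░┃                  
        ┃                         ░┃                  
        ┃The framework optimizes q░┃                  
        ┃Error handling optimizes ░┃━━━━━━━━━━━━┓     
        ┃Each component validates ░┃            ┃     
        ┃The process manages log e▼┃────────────┨     
        ┗━━━━━━━━━━━━━━━━━━━━━━━━━━┛8           ┃     
            ┃Mo Tu We Th Fr Sa Su               ┃     
            ┃                   1               ┃     
            ┃ 2  3  4  5  6  7  8               ┃     
            ┃ 9 10 11* 12 13 14* 15             ┃     
            ┃16 17 18 19 20* 21 22              ┃     
            ┃23 24 25 26 27 28 29               ┃     
            ┃30 31                              ┃     
            ┃                                   ┃     
            ┃                                   ┃     
            ┃                                   ┃     
            ┃                                   ┃     
            ┃                                   ┃     
            ┃                                   ┃     
            ┃                                   ┃     


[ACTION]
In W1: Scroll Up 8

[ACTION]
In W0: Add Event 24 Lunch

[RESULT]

        ┃The framework generates d█┃                  
        ┃Error handling generates ░┃                  
        ┃This module handles memor░┃                  
        ┃The architecture optimize░┃                  
        ┃                         ░┃                  
        ┃The framework optimizes q░┃                  
        ┃Error handling optimizes ░┃━━━━━━━━━━━━┓     
        ┃Each component validates ░┃            ┃     
        ┃The process manages log e▼┃────────────┨     
        ┗━━━━━━━━━━━━━━━━━━━━━━━━━━┛8           ┃     
            ┃Mo Tu We Th Fr Sa Su               ┃     
            ┃                   1               ┃     
            ┃ 2  3  4  5  6  7  8               ┃     
            ┃ 9 10 11* 12 13 14* 15             ┃     
            ┃16 17 18 19 20* 21 22              ┃     
            ┃23 24* 25 26 27 28 29              ┃     
            ┃30 31                              ┃     
            ┃                                   ┃     
            ┃                                   ┃     
            ┃                                   ┃     
            ┃                                   ┃     
            ┃                                   ┃     
            ┃                                   ┃     
            ┃                                   ┃     


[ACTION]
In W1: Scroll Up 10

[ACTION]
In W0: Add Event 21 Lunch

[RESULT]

        ┃The framework generates d█┃                  
        ┃Error handling generates ░┃                  
        ┃This module handles memor░┃                  
        ┃The architecture optimize░┃                  
        ┃                         ░┃                  
        ┃The framework optimizes q░┃                  
        ┃Error handling optimizes ░┃━━━━━━━━━━━━┓     
        ┃Each component validates ░┃            ┃     
        ┃The process manages log e▼┃────────────┨     
        ┗━━━━━━━━━━━━━━━━━━━━━━━━━━┛8           ┃     
            ┃Mo Tu We Th Fr Sa Su               ┃     
            ┃                   1               ┃     
            ┃ 2  3  4  5  6  7  8               ┃     
            ┃ 9 10 11* 12 13 14* 15             ┃     
            ┃16 17 18 19 20* 21* 22             ┃     
            ┃23 24* 25 26 27 28 29              ┃     
            ┃30 31                              ┃     
            ┃                                   ┃     
            ┃                                   ┃     
            ┃                                   ┃     
            ┃                                   ┃     
            ┃                                   ┃     
            ┃                                   ┃     
            ┃                                   ┃     


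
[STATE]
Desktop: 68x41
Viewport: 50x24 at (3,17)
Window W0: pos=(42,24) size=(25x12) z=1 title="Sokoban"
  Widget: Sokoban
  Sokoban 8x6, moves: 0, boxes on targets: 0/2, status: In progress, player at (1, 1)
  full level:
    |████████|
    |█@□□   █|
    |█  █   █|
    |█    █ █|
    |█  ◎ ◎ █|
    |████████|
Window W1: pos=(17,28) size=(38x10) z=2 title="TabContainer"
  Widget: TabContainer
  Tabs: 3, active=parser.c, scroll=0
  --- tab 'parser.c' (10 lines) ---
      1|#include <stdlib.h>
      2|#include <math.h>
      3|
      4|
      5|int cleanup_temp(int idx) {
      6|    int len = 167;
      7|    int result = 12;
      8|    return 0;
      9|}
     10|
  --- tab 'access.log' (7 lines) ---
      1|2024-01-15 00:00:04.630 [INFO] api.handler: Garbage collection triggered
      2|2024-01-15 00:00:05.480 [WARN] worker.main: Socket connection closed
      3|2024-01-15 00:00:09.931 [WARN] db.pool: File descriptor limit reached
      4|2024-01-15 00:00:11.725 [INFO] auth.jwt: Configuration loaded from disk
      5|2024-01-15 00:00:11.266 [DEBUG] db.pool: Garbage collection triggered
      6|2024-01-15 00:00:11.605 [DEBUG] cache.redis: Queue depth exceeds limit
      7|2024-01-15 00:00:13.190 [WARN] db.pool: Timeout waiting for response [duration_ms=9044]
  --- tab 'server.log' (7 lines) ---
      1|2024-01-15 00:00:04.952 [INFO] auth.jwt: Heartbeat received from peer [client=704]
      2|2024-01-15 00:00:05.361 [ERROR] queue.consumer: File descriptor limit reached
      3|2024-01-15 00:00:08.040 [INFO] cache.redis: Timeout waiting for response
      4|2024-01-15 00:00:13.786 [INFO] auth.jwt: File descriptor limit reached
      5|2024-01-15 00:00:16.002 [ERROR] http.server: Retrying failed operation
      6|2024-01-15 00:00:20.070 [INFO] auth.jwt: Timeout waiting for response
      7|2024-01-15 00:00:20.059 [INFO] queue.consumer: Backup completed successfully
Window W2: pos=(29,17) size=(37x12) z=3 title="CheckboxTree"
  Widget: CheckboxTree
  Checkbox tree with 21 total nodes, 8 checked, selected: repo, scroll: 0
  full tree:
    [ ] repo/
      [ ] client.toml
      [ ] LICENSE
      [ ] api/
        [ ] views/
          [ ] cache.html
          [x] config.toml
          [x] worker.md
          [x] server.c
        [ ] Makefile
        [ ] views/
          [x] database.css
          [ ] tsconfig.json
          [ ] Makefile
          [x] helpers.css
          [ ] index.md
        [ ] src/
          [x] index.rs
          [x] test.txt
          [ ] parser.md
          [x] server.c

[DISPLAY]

                          ┏━━━━━━━━━━━━━━━━━━━━━━━
                          ┃ CheckboxTree          
                          ┠───────────────────────
                          ┃>[-] repo/             
                          ┃   [ ] client.toml     
                          ┃   [ ] LICENSE         
                          ┃   [-] api/            
                          ┃     [-] views/        
                          ┃       [ ] cache.html  
                          ┃       [x] config.toml 
                          ┃       [x] worker.md   
              ┏━━━━━━━━━━━┗━━━━━━━━━━━━━━━━━━━━━━━
              ┃ TabContainer                      
              ┠───────────────────────────────────
              ┃[parser.c]│ access.log │ server.log
              ┃───────────────────────────────────
              ┃#include <stdlib.h>                
              ┃#include <math.h>                  
              ┃                                   
              ┃                                   
              ┗━━━━━━━━━━━━━━━━━━━━━━━━━━━━━━━━━━━
                                                  
                                                  
                                                  


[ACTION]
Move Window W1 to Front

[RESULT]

                          ┏━━━━━━━━━━━━━━━━━━━━━━━
                          ┃ CheckboxTree          
                          ┠───────────────────────
                          ┃>[-] repo/             
                          ┃   [ ] client.toml     
                          ┃   [ ] LICENSE         
                          ┃   [-] api/            
                          ┃     [-] views/        
                          ┃       [ ] cache.html  
                          ┃       [x] config.toml 
                          ┃       [x] worker.md   
              ┏━━━━━━━━━━━━━━━━━━━━━━━━━━━━━━━━━━━
              ┃ TabContainer                      
              ┠───────────────────────────────────
              ┃[parser.c]│ access.log │ server.log
              ┃───────────────────────────────────
              ┃#include <stdlib.h>                
              ┃#include <math.h>                  
              ┃                                   
              ┃                                   
              ┗━━━━━━━━━━━━━━━━━━━━━━━━━━━━━━━━━━━
                                                  
                                                  
                                                  


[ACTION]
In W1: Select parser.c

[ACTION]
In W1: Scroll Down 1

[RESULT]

                          ┏━━━━━━━━━━━━━━━━━━━━━━━
                          ┃ CheckboxTree          
                          ┠───────────────────────
                          ┃>[-] repo/             
                          ┃   [ ] client.toml     
                          ┃   [ ] LICENSE         
                          ┃   [-] api/            
                          ┃     [-] views/        
                          ┃       [ ] cache.html  
                          ┃       [x] config.toml 
                          ┃       [x] worker.md   
              ┏━━━━━━━━━━━━━━━━━━━━━━━━━━━━━━━━━━━
              ┃ TabContainer                      
              ┠───────────────────────────────────
              ┃[parser.c]│ access.log │ server.log
              ┃───────────────────────────────────
              ┃#include <math.h>                  
              ┃                                   
              ┃                                   
              ┃int cleanup_temp(int idx) {        
              ┗━━━━━━━━━━━━━━━━━━━━━━━━━━━━━━━━━━━
                                                  
                                                  
                                                  


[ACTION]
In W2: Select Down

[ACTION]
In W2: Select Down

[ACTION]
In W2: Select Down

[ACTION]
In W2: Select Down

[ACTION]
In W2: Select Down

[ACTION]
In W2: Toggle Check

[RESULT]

                          ┏━━━━━━━━━━━━━━━━━━━━━━━
                          ┃ CheckboxTree          
                          ┠───────────────────────
                          ┃ [-] repo/             
                          ┃   [ ] client.toml     
                          ┃   [ ] LICENSE         
                          ┃   [-] api/            
                          ┃     [x] views/        
                          ┃>      [x] cache.html  
                          ┃       [x] config.toml 
                          ┃       [x] worker.md   
              ┏━━━━━━━━━━━━━━━━━━━━━━━━━━━━━━━━━━━
              ┃ TabContainer                      
              ┠───────────────────────────────────
              ┃[parser.c]│ access.log │ server.log
              ┃───────────────────────────────────
              ┃#include <math.h>                  
              ┃                                   
              ┃                                   
              ┃int cleanup_temp(int idx) {        
              ┗━━━━━━━━━━━━━━━━━━━━━━━━━━━━━━━━━━━
                                                  
                                                  
                                                  


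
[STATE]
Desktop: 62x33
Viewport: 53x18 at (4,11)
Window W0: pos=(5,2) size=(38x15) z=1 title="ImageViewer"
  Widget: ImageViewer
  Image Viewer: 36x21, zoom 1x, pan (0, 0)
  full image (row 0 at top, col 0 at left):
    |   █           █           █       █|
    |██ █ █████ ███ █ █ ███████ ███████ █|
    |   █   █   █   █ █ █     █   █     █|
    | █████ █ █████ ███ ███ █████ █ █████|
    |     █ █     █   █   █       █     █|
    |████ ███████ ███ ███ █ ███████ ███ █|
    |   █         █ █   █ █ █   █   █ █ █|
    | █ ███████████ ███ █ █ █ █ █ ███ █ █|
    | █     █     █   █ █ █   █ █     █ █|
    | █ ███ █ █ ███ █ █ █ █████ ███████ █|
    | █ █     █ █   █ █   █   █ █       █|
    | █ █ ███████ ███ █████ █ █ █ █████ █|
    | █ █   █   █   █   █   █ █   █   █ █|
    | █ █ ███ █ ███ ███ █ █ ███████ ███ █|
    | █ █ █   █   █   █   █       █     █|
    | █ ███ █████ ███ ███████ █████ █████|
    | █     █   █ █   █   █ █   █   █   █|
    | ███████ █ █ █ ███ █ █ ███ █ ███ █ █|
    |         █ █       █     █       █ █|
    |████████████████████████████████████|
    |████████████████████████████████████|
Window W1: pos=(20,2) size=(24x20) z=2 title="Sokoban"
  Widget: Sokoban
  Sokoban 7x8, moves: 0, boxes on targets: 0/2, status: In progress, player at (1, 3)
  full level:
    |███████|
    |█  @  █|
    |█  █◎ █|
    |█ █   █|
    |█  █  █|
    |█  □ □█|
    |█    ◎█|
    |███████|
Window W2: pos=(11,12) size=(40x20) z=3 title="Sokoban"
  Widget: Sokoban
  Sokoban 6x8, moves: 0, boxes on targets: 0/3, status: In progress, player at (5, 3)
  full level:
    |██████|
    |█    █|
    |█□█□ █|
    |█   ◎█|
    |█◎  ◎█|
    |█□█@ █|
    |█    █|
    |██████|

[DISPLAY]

 ┃   █         █┃█    ◎█               ┃             
 ┃ █ ██┏━━━━━━━━━━━━━━━━━━━━━━━━━━━━━━━━━━━━━━┓      
 ┃ █   ┃ Sokoban                              ┃      
 ┃ █ ██┠──────────────────────────────────────┨      
 ┃ █ █ ┃██████                                ┃      
 ┗━━━━━┃█    █                                ┃      
       ┃█□█□ █                                ┃      
       ┃█   ◎█                                ┃      
       ┃█◎  ◎█                                ┃      
       ┃█□█@ █                                ┃      
       ┃█    █                                ┃      
       ┃██████                                ┃      
       ┃Moves: 0  0/3                         ┃      
       ┃                                      ┃      
       ┃                                      ┃      
       ┃                                      ┃      
       ┃                                      ┃      
       ┃                                      ┃      


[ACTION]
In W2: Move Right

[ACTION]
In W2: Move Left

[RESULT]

 ┃   █         █┃█    ◎█               ┃             
 ┃ █ ██┏━━━━━━━━━━━━━━━━━━━━━━━━━━━━━━━━━━━━━━┓      
 ┃ █   ┃ Sokoban                              ┃      
 ┃ █ ██┠──────────────────────────────────────┨      
 ┃ █ █ ┃██████                                ┃      
 ┗━━━━━┃█    █                                ┃      
       ┃█□█□ █                                ┃      
       ┃█   ◎█                                ┃      
       ┃█◎  ◎█                                ┃      
       ┃█□█@ █                                ┃      
       ┃█    █                                ┃      
       ┃██████                                ┃      
       ┃Moves: 2  0/3                         ┃      
       ┃                                      ┃      
       ┃                                      ┃      
       ┃                                      ┃      
       ┃                                      ┃      
       ┃                                      ┃      


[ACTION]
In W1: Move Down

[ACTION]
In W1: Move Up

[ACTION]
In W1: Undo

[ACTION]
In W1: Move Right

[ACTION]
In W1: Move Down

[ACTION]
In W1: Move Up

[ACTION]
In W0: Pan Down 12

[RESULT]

 ┃         █ █  ┃█    ◎█               ┃             
 ┃█████┏━━━━━━━━━━━━━━━━━━━━━━━━━━━━━━━━━━━━━━┓      
 ┃█████┃ Sokoban                              ┃      
 ┃     ┠──────────────────────────────────────┨      
 ┃     ┃██████                                ┃      
 ┗━━━━━┃█    █                                ┃      
       ┃█□█□ █                                ┃      
       ┃█   ◎█                                ┃      
       ┃█◎  ◎█                                ┃      
       ┃█□█@ █                                ┃      
       ┃█    █                                ┃      
       ┃██████                                ┃      
       ┃Moves: 2  0/3                         ┃      
       ┃                                      ┃      
       ┃                                      ┃      
       ┃                                      ┃      
       ┃                                      ┃      
       ┃                                      ┃      


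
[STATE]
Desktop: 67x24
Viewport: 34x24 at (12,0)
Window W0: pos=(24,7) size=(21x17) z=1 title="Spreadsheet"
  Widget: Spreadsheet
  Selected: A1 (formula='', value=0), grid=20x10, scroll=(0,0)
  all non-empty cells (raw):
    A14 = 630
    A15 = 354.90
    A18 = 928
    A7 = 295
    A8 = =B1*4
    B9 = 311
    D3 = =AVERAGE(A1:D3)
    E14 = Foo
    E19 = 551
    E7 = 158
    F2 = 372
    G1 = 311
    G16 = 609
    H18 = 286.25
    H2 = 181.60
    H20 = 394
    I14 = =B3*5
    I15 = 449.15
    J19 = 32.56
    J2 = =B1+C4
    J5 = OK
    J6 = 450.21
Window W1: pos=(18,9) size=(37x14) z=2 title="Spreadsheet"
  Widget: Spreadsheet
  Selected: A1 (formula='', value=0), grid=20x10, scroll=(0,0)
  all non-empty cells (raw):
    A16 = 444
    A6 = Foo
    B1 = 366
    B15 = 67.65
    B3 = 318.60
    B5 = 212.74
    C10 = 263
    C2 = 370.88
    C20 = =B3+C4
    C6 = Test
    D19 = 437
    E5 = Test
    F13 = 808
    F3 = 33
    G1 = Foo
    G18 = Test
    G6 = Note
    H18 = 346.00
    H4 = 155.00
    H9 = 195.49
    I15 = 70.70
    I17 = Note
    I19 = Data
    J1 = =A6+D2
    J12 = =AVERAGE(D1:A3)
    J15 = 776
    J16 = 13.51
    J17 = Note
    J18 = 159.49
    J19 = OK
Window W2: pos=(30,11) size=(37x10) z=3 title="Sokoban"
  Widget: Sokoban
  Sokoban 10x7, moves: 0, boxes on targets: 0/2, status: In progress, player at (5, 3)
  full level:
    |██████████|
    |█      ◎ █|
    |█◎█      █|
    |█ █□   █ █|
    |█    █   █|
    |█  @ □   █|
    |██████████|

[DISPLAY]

                                  
                                  
                                  
                                  
                                  
                                  
                                  
            ┏━━━━━━━━━━━━━━━━━━━┓ 
            ┃ Spreadsheet       ┃ 
      ┏━━━━━━━━━━━━━━━━━━━━━━━━━━━
      ┃ Spreadsheet               
      ┠───────────┏━━━━━━━━━━━━━━━
      ┃A1:        ┃ Sokoban       
      ┃       A   ┠───────────────
      ┃-----------┃██████████     
      ┃  1      [0┃█      ◎ █     
      ┃  2        ┃█◎█      █     
      ┃  3        ┃█ █□   █ █     
      ┃  4        ┃█    █   █     
      ┃  5        ┃█  @ □   █     
      ┃  6 Foo    ┗━━━━━━━━━━━━━━━
      ┃  7        0       0       
      ┗━━━━━━━━━━━━━━━━━━━━━━━━━━━
            ┗━━━━━━━━━━━━━━━━━━━┛ 


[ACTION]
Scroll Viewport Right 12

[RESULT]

                                  
                                  
                                  
                                  
                                  
                                  
                                  
┏━━━━━━━━━━━━━━━━━━━┓             
┃ Spreadsheet       ┃             
━━━━━━━━━━━━━━━━━━━━━━━━━━━━━━┓   
adsheet                       ┃   
──────┏━━━━━━━━━━━━━━━━━━━━━━━━━━━
      ┃ Sokoban                   
  A   ┠───────────────────────────
------┃██████████                 
    [0┃█      ◎ █                 
      ┃█◎█      █                 
      ┃█ █□   █ █                 
      ┃█    █   █                 
      ┃█  @ □   █                 
oo    ┗━━━━━━━━━━━━━━━━━━━━━━━━━━━
      0       0       0       ┃   
━━━━━━━━━━━━━━━━━━━━━━━━━━━━━━┛   
┗━━━━━━━━━━━━━━━━━━━┛             


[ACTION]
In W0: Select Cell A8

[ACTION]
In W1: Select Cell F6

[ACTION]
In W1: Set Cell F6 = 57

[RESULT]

                                  
                                  
                                  
                                  
                                  
                                  
                                  
┏━━━━━━━━━━━━━━━━━━━┓             
┃ Spreadsheet       ┃             
━━━━━━━━━━━━━━━━━━━━━━━━━━━━━━┓   
adsheet                       ┃   
──────┏━━━━━━━━━━━━━━━━━━━━━━━━━━━
7     ┃ Sokoban                   
  A   ┠───────────────────────────
------┃██████████                 
      ┃█      ◎ █                 
      ┃█◎█      █                 
      ┃█ █□   █ █                 
      ┃█    █   █                 
      ┃█  @ □   █                 
oo    ┗━━━━━━━━━━━━━━━━━━━━━━━━━━━
      0       0       0       ┃   
━━━━━━━━━━━━━━━━━━━━━━━━━━━━━━┛   
┗━━━━━━━━━━━━━━━━━━━┛             
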